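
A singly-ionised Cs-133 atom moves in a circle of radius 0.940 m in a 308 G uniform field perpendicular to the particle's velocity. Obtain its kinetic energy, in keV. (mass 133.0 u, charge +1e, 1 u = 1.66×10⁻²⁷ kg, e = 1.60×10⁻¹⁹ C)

v = qBr/m = (1×1.60×10^-19)(0.0308)(0.940) / (2.21×10^-25) = 2.10×10^4 m/s.
K = ½mv² = 0.5·(2.21×10^-25)·(2.10×10^4)² = 4.86×10^-17 J = 0.304 keV.

K ≈ 0.304 keV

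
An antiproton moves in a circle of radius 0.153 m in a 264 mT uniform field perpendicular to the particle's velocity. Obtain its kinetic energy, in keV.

v = qBr/m = (1×1.60×10^-19)(0.264)(0.153) / (1.67×10^-27) = 3.87×10^6 m/s.
K = ½mv² = 0.5·(1.67×10^-27)·(3.87×10^6)² = 1.25×10^-14 J = 78.2 keV.

K ≈ 78.2 keV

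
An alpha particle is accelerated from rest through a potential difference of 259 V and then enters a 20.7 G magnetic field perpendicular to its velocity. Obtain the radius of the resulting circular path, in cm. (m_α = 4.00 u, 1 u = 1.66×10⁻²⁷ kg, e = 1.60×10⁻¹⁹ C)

The kinetic energy gained is K = qV = (2×1.60×10^-19)(259) = 8.29×10^-17 J.
v = √(2K/m) = 1.58×10^5 m/s.
r = mv/(qB) = (6.64×10^-27)(1.58×10^5) / [(2×1.60×10^-19)(2.07×10^-3)] = 1.58 m.

r ≈ 158 cm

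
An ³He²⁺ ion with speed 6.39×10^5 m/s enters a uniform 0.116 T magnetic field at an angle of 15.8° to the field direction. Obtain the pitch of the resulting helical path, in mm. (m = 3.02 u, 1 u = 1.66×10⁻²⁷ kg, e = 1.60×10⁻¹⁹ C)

pitch ≈ 522 mm

The velocity component along B is v∥ = v cos15.8° = 6.15×10^5 m/s.
The cyclotron period T = 2πm/(qB) = 8.49×10^-7 s is set by m, q, B alone.
Pitch = v∥·T = (6.15×10^5)(8.49×10^-7) = 0.522 m.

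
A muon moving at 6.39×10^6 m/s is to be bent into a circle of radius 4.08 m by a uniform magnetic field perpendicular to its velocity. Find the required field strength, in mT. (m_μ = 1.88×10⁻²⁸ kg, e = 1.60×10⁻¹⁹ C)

B ≈ 1.84 mT

qvB = mv²/r gives B = mv/(qr).
B = (1.88×10^-28)(6.39×10^6) / [(1×1.60×10^-19)(4.08)] = 1.84×10^-3 T.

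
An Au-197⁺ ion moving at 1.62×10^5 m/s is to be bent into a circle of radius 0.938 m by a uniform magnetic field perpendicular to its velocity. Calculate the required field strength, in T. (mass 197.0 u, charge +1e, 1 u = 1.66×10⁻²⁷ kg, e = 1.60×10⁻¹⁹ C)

qvB = mv²/r gives B = mv/(qr).
B = (3.27×10^-25)(1.62×10^5) / [(1×1.60×10^-19)(0.938)] = 0.353 T.

B ≈ 0.353 T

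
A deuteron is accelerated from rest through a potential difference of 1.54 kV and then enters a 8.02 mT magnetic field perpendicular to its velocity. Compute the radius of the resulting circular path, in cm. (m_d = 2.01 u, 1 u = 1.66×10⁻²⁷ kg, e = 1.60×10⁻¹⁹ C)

The kinetic energy gained is K = qV = (1×1.60×10^-19)(1540) = 2.46×10^-16 J.
v = √(2K/m) = 3.84×10^5 m/s.
r = mv/(qB) = (3.34×10^-27)(3.84×10^5) / [(1×1.60×10^-19)(8.02×10^-3)] = 0.999 m.

r ≈ 99.9 cm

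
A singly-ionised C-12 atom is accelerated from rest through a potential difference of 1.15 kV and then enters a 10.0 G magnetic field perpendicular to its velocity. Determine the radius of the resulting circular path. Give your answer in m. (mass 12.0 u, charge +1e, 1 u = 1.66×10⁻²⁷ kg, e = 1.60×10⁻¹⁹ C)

The kinetic energy gained is K = qV = (1×1.60×10^-19)(1150) = 1.84×10^-16 J.
v = √(2K/m) = 1.36×10^5 m/s.
r = mv/(qB) = (1.99×10^-26)(1.36×10^5) / [(1×1.60×10^-19)(1.00×10^-3)] = 16.9 m.

r ≈ 16.9 m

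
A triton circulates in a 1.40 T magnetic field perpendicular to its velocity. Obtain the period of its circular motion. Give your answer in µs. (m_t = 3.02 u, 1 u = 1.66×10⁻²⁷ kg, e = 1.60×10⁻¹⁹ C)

The cyclotron period is independent of speed: T = 2πm/(qB).
T = 2π(5.01×10^-27) / [(1×1.60×10^-19)(1.40)] = 1.41×10^-7 s.

T ≈ 0.141 µs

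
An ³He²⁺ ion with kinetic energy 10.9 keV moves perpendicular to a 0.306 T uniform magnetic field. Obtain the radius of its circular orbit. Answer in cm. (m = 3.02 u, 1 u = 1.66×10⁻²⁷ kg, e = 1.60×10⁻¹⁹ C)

r ≈ 4.27 cm

Convert the energy: K = 10.9 keV = 1.74×10^-15 J.
v = √(2K/m) = √(2·1.74×10^-15/5.01×10^-27) = 8.34×10^5 m/s.
r = mv/(qB) = (5.01×10^-27)(8.34×10^5) / [(2×1.60×10^-19)(0.306)] = 0.0427 m.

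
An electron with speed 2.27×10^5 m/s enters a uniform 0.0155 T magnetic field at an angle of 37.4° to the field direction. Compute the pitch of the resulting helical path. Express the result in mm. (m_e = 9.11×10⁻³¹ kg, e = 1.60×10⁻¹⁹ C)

pitch ≈ 0.416 mm

The velocity component along B is v∥ = v cos37.4° = 1.80×10^5 m/s.
The cyclotron period T = 2πm/(qB) = 2.31×10^-9 s is set by m, q, B alone.
Pitch = v∥·T = (1.80×10^5)(2.31×10^-9) = 4.16×10^-4 m.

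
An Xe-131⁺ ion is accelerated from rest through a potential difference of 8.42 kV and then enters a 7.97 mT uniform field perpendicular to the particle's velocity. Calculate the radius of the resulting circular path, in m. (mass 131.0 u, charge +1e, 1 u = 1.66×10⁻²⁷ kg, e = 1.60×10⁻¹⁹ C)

The kinetic energy gained is K = qV = (1×1.60×10^-19)(8420) = 1.35×10^-15 J.
v = √(2K/m) = 1.11×10^5 m/s.
r = mv/(qB) = (2.17×10^-25)(1.11×10^5) / [(1×1.60×10^-19)(7.97×10^-3)] = 19.0 m.

r ≈ 19.0 m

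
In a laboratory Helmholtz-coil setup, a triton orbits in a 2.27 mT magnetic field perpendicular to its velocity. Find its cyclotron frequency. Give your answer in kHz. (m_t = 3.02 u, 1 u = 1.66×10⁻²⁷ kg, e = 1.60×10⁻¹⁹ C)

f = qB/(2πm) = (1×1.60×10^-19)(2.27×10^-3) / [2π(5.01×10^-27)] = 1.15×10^4 Hz.

f ≈ 11.5 kHz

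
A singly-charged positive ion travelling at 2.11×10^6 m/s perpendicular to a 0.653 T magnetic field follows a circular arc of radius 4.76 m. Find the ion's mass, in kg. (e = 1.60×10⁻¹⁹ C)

m ≈ 2.36×10^-25 kg

qvB = mv²/r ⇒ m = qBr/v.
m = (1×1.60×10^-19)(0.653)(4.76) / (2.11×10^6) = 2.36×10^-25 kg.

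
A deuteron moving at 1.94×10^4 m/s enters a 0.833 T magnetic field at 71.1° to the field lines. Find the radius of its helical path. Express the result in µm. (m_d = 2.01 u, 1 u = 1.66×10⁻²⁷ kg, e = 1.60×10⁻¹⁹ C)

r ≈ 459 µm

Only the perpendicular component v⊥ = v sin71.1° = 1.84×10^4 m/s is bent by the field.
r = m v⊥ /(qB) = (3.34×10^-27)(1.84×10^4) / [(1×1.60×10^-19)(0.833)] = 4.59×10^-4 m.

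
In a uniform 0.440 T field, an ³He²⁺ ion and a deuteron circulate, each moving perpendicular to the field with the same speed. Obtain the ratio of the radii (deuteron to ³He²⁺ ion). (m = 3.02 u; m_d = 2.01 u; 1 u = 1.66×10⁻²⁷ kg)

ratio ≈ 1.33

r = mv/(qB) ⇒ at equal v, r ∝ m/q.
r_{deuteron}/r_{³He²⁺ ion} = 1.33.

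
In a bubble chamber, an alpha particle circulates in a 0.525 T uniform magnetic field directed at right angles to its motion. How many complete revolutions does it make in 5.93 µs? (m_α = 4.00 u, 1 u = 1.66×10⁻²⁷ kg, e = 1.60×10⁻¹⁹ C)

T = 2πm/(qB) = 2π(6.64×10^-27) / [(2×1.60×10^-19)(0.525)] = 2.4834×10^-7 s.
N = t/T = 5.93×10^-6 / 2.4834×10^-7 ≈ 23.88, so 23 complete revolutions.

N = 23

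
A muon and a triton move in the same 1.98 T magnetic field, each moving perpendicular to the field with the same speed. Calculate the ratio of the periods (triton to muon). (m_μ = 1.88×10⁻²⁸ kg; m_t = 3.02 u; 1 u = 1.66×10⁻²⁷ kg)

T = 2πm/(qB) is independent of speed, so T₂/T₁ = (m₂/q₂)/(m₁/q₁).
T_{triton}/T_{muon} = (5.01×10^-27/1e) / (1.88×10^-28/1e) = 26.7.

ratio ≈ 26.7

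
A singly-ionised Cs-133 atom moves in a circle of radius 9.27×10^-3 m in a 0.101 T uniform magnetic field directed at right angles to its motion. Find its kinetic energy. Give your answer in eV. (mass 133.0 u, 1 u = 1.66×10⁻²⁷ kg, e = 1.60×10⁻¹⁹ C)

K ≈ 0.318 eV

v = qBr/m = (1×1.60×10^-19)(0.101)(9.27×10^-3) / (2.21×10^-25) = 679 m/s.
K = ½mv² = 0.5·(2.21×10^-25)·(679)² = 5.08×10^-20 J = 0.318 eV.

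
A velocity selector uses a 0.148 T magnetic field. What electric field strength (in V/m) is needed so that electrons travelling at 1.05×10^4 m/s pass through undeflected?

qE = qvB ⇒ E = vB = (1.05×10^4)(0.148) = 1550 V/m.

E ≈ 1550 V/m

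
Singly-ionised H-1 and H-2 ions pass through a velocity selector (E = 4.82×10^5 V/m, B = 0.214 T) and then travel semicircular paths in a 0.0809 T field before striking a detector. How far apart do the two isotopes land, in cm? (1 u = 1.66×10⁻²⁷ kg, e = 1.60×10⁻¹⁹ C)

Δd ≈ 57.8 cm

Both emerge at v = E/B₁ = 2.25×10^6 m/s.
r = mv/(qB₂), so r₁ = 0.289 m and r₂ = 0.578 m, giving Δr = 0.289 m.
After a semicircle each ion lands a diameter 2r from the entry slit, so the separation is 2Δr = 0.578 m.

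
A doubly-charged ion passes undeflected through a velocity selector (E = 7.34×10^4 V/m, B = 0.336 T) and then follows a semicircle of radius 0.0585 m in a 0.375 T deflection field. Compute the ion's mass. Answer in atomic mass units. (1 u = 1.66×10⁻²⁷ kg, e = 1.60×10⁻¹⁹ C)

v = E/B₁ = 2.18×10^5 m/s.
From r = mv/(qB₂), m = qB₂r/v = (2×1.60×10^-19)(0.375)(0.0585) / (2.18×10^5) = 3.21×10^-26 kg.
In atomic mass units: m = 3.21×10^-26 / 1.66×10^-27 = 19.4 u.

m ≈ 19.4 u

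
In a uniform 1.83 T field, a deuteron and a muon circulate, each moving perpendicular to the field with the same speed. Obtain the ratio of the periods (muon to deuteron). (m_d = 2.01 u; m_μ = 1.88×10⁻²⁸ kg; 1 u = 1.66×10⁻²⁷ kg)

T = 2πm/(qB) is independent of speed, so T₂/T₁ = (m₂/q₂)/(m₁/q₁).
T_{muon}/T_{deuteron} = (1.88×10^-28/1e) / (3.34×10^-27/1e) = 0.0563.

ratio ≈ 0.0563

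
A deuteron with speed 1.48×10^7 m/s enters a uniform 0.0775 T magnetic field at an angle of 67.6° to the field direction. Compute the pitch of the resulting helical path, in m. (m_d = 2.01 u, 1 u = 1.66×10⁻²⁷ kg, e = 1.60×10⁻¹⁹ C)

pitch ≈ 9.54 m

The velocity component along B is v∥ = v cos67.6° = 5.64×10^6 m/s.
The cyclotron period T = 2πm/(qB) = 1.69×10^-6 s is set by m, q, B alone.
Pitch = v∥·T = (5.64×10^6)(1.69×10^-6) = 9.54 m.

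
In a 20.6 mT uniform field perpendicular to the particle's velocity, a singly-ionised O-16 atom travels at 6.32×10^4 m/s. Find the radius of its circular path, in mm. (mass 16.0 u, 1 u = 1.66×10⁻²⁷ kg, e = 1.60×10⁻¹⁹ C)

r ≈ 509 mm

The magnetic force provides the centripetal force: qvB = mv²/r, so r = mv/(qB).
r = (2.66×10^-26 kg)(6.32×10^4 m/s) / [(1×1.60×10^-19 C)(0.0206 T)] = 0.509 m.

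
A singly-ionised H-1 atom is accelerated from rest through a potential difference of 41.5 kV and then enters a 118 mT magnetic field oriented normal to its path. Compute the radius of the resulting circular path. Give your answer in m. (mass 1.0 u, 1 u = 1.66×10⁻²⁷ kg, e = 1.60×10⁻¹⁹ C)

The kinetic energy gained is K = qV = (1×1.60×10^-19)(4.15×10^4) = 6.64×10^-15 J.
v = √(2K/m) = 2.83×10^6 m/s.
r = mv/(qB) = (1.66×10^-27)(2.83×10^6) / [(1×1.60×10^-19)(0.118)] = 0.249 m.

r ≈ 0.249 m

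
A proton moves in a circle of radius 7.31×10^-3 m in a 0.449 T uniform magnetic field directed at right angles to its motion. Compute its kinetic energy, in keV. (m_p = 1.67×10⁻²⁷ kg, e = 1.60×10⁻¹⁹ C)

K ≈ 0.516 keV

v = qBr/m = (1×1.60×10^-19)(0.449)(7.31×10^-3) / (1.67×10^-27) = 3.14×10^5 m/s.
K = ½mv² = 0.5·(1.67×10^-27)·(3.14×10^5)² = 8.26×10^-17 J = 0.516 keV.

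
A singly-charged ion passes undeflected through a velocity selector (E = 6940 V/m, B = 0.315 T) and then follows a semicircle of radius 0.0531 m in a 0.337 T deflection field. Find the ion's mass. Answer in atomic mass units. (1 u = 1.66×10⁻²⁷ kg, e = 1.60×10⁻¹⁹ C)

v = E/B₁ = 2.20×10^4 m/s.
From r = mv/(qB₂), m = qB₂r/v = (1×1.60×10^-19)(0.337)(0.0531) / (2.20×10^4) = 1.30×10^-25 kg.
In atomic mass units: m = 1.30×10^-25 / 1.66×10^-27 = 78.3 u.

m ≈ 78.3 u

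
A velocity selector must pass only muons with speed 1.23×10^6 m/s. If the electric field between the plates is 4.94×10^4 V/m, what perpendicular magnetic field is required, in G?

qE = qvB ⇒ B = E/v = (4.94×10^4) / (1.23×10^6) = 0.0402 T.

B ≈ 402 G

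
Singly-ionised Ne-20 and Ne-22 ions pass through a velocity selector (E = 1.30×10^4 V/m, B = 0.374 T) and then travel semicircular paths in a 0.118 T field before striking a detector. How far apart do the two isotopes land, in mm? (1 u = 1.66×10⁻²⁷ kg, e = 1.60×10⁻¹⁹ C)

Δd ≈ 12.2 mm

Both emerge at v = E/B₁ = 3.48×10^4 m/s.
r = mv/(qB₂), so r₁ = 0.06112 m and r₂ = 0.06724 m, giving Δr = 6.11×10^-3 m.
After a semicircle each ion lands a diameter 2r from the entry slit, so the separation is 2Δr = 0.0122 m.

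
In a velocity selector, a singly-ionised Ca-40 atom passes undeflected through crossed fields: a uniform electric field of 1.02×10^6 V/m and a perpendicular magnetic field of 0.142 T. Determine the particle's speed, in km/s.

For zero net force, qE = qvB, so v = E/B.
v = (1.02×10^6) / (0.142) = 7.18×10^6 m/s.

v ≈ 7180 km/s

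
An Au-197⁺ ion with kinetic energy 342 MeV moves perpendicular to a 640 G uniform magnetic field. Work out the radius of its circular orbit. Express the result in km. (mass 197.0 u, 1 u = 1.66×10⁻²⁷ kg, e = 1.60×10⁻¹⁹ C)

Convert the energy: K = 342 MeV = 5.47×10^-11 J.
v = √(2K/m) = √(2·5.47×10^-11/3.27×10^-25) = 1.83×10^7 m/s.
r = mv/(qB) = (3.27×10^-25)(1.83×10^7) / [(1×1.60×10^-19)(0.0640)] = 584 m.

r ≈ 0.584 km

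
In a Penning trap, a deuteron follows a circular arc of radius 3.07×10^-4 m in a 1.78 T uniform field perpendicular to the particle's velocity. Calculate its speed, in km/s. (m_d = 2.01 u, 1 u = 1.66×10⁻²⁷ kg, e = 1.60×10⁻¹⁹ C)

v ≈ 26.2 km/s

From qvB = mv²/r, v = qBr/m.
v = (1×1.60×10^-19)(1.78)(3.07×10^-4) / (3.34×10^-27) = 2.62×10^4 m/s.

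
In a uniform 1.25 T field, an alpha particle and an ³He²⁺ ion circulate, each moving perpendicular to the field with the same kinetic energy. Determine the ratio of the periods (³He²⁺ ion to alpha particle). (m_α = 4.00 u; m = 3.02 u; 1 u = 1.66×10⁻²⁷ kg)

ratio ≈ 0.755

T = 2πm/(qB) is independent of speed, so T₂/T₁ = (m₂/q₂)/(m₁/q₁).
T_{³He²⁺ ion}/T_{alpha particle} = (5.01×10^-27/2e) / (6.64×10^-27/2e) = 0.755.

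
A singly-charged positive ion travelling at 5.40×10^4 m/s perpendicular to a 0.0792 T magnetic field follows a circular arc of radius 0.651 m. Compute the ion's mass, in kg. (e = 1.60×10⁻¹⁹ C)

m ≈ 1.53×10^-25 kg

qvB = mv²/r ⇒ m = qBr/v.
m = (1×1.60×10^-19)(0.0792)(0.651) / (5.40×10^4) = 1.53×10^-25 kg.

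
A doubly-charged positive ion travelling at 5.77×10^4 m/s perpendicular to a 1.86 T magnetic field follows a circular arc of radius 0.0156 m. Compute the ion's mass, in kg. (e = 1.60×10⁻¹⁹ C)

m ≈ 1.61×10^-25 kg

qvB = mv²/r ⇒ m = qBr/v.
m = (2×1.60×10^-19)(1.86)(0.0156) / (5.77×10^4) = 1.61×10^-25 kg.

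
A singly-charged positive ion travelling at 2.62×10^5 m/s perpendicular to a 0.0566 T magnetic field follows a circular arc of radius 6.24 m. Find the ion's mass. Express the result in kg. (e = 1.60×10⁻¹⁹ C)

m ≈ 2.16×10^-25 kg

qvB = mv²/r ⇒ m = qBr/v.
m = (1×1.60×10^-19)(0.0566)(6.24) / (2.62×10^5) = 2.16×10^-25 kg.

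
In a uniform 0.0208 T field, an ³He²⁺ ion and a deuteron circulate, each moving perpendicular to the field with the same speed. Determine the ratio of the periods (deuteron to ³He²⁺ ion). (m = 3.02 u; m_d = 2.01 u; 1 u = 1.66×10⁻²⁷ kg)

ratio ≈ 1.33

T = 2πm/(qB) is independent of speed, so T₂/T₁ = (m₂/q₂)/(m₁/q₁).
T_{deuteron}/T_{³He²⁺ ion} = (3.34×10^-27/1e) / (5.01×10^-27/2e) = 1.33.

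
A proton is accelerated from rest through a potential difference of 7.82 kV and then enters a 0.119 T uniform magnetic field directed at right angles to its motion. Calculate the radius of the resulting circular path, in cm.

The kinetic energy gained is K = qV = (1×1.60×10^-19)(7820) = 1.25×10^-15 J.
v = √(2K/m) = 1.22×10^6 m/s.
r = mv/(qB) = (1.67×10^-27)(1.22×10^6) / [(1×1.60×10^-19)(0.119)] = 0.107 m.

r ≈ 10.7 cm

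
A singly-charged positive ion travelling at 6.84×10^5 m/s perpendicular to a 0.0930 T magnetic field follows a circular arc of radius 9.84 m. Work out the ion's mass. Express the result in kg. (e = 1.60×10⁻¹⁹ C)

qvB = mv²/r ⇒ m = qBr/v.
m = (1×1.60×10^-19)(0.0930)(9.84) / (6.84×10^5) = 2.14×10^-25 kg.

m ≈ 2.14×10^-25 kg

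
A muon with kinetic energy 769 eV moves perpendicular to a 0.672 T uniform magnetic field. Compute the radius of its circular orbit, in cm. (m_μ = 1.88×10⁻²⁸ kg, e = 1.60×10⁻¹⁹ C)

Convert the energy: K = 769 eV = 1.23×10^-16 J.
v = √(2K/m) = √(2·1.23×10^-16/1.88×10^-28) = 1.14×10^6 m/s.
r = mv/(qB) = (1.88×10^-28)(1.14×10^6) / [(1×1.60×10^-19)(0.672)] = 2.00×10^-3 m.

r ≈ 0.200 cm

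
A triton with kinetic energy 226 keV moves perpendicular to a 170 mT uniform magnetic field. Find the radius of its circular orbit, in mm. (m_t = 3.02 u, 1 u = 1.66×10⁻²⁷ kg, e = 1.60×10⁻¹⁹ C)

r ≈ 700 mm

Convert the energy: K = 226 keV = 3.62×10^-14 J.
v = √(2K/m) = √(2·3.62×10^-14/5.01×10^-27) = 3.80×10^6 m/s.
r = mv/(qB) = (5.01×10^-27)(3.80×10^6) / [(1×1.60×10^-19)(0.170)] = 0.700 m.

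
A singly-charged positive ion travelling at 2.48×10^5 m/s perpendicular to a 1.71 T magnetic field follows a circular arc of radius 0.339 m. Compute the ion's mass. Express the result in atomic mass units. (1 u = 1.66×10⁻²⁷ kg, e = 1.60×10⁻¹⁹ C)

m ≈ 225 u

qvB = mv²/r ⇒ m = qBr/v.
m = (1×1.60×10^-19)(1.71)(0.339) / (2.48×10^5) = 3.74×10^-25 kg = 225 u.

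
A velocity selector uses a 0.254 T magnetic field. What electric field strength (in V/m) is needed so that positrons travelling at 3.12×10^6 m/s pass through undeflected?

qE = qvB ⇒ E = vB = (3.12×10^6)(0.254) = 7.92×10^5 V/m.

E ≈ 7.92×10^5 V/m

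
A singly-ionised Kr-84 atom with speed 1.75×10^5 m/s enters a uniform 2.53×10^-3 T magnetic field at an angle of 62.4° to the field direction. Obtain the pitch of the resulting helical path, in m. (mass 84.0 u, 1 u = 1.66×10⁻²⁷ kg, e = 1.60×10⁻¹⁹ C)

The velocity component along B is v∥ = v cos62.4° = 8.11×10^4 m/s.
The cyclotron period T = 2πm/(qB) = 2.16×10^-3 s is set by m, q, B alone.
Pitch = v∥·T = (8.11×10^4)(2.16×10^-3) = 175 m.

pitch ≈ 175 m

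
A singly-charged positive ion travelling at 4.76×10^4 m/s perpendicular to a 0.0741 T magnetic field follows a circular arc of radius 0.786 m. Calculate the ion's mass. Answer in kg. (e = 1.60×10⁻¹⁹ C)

m ≈ 1.96×10^-25 kg

qvB = mv²/r ⇒ m = qBr/v.
m = (1×1.60×10^-19)(0.0741)(0.786) / (4.76×10^4) = 1.96×10^-25 kg.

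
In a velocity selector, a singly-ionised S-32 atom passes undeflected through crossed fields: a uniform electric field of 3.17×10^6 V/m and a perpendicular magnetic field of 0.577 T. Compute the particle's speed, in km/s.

v ≈ 5490 km/s

For zero net force, qE = qvB, so v = E/B.
v = (3.17×10^6) / (0.577) = 5.49×10^6 m/s.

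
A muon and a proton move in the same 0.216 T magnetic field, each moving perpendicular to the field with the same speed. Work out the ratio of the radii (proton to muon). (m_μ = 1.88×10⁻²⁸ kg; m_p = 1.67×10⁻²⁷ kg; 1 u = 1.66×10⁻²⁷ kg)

r = mv/(qB) ⇒ at equal v, r ∝ m/q.
r_{proton}/r_{muon} = 8.88.

ratio ≈ 8.88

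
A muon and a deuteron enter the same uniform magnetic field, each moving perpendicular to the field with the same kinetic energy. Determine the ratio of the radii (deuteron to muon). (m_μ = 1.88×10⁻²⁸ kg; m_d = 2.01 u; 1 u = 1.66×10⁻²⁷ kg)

r = √(2mK)/(qB) ⇒ at equal K, r ∝ √m/q.
r_{deuteron}/r_{muon} = 4.21.

ratio ≈ 4.21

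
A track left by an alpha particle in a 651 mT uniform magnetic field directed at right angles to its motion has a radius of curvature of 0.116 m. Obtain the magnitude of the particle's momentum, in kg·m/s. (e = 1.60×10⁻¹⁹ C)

p ≈ 2.42×10^-20 kg·m/s

Since qvB = mv²/r, the momentum p = mv = qBr.
p = (2×1.60×10^-19)(0.651)(0.116) = 2.42×10^-20 kg·m/s.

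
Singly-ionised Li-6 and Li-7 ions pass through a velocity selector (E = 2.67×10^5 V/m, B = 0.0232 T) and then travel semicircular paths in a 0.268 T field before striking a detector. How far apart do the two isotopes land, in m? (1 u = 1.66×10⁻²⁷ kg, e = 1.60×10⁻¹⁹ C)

Both emerge at v = E/B₁ = 1.15×10^7 m/s.
r = mv/(qB₂), so r₁ = 2.673 m and r₂ = 3.119 m, giving Δr = 0.446 m.
After a semicircle each ion lands a diameter 2r from the entry slit, so the separation is 2Δr = 0.891 m.

Δd ≈ 0.891 m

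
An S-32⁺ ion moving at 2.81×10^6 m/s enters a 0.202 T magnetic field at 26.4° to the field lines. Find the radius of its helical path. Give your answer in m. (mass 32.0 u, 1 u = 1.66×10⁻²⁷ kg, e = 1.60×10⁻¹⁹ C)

Only the perpendicular component v⊥ = v sin26.4° = 1.25×10^6 m/s is bent by the field.
r = m v⊥ /(qB) = (5.31×10^-26)(1.25×10^6) / [(1×1.60×10^-19)(0.202)] = 2.05 m.

r ≈ 2.05 m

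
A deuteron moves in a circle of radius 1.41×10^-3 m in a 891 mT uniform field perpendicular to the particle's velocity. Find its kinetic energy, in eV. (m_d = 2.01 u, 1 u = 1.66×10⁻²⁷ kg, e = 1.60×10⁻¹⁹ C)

v = qBr/m = (1×1.60×10^-19)(0.891)(1.41×10^-3) / (3.34×10^-27) = 6.02×10^4 m/s.
K = ½mv² = 0.5·(3.34×10^-27)·(6.02×10^4)² = 6.05×10^-18 J = 37.8 eV.

K ≈ 37.8 eV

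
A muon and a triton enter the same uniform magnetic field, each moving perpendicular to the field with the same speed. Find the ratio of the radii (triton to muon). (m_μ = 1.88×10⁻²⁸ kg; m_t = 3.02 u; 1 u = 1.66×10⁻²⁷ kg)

ratio ≈ 26.7

r = mv/(qB) ⇒ at equal v, r ∝ m/q.
r_{triton}/r_{muon} = 26.7.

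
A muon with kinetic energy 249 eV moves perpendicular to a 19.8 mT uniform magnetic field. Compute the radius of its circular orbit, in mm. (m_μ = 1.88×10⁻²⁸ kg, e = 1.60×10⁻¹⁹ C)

Convert the energy: K = 249 eV = 3.98×10^-17 J.
v = √(2K/m) = √(2·3.98×10^-17/1.88×10^-28) = 6.51×10^5 m/s.
r = mv/(qB) = (1.88×10^-28)(6.51×10^5) / [(1×1.60×10^-19)(0.0198)] = 0.0386 m.

r ≈ 38.6 mm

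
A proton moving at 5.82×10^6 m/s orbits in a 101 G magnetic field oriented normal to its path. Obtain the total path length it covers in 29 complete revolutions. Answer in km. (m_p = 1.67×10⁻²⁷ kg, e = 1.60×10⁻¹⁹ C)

L ≈ 1.10 km

r = mv/(qB) = 6.01 m, so one revolution covers 2πr = 37.8 m.
In 29 revolutions: L = 29·2πr = 1100 m.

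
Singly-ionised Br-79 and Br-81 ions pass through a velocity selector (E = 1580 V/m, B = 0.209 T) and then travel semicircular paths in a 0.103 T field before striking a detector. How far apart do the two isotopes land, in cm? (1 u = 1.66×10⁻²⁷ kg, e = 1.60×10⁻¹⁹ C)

Both emerge at v = E/B₁ = 7560 m/s.
r = mv/(qB₂), so r₁ = 0.06016 m and r₂ = 0.06168 m, giving Δr = 1.52×10^-3 m.
After a semicircle each ion lands a diameter 2r from the entry slit, so the separation is 2Δr = 3.05×10^-3 m.

Δd ≈ 0.305 cm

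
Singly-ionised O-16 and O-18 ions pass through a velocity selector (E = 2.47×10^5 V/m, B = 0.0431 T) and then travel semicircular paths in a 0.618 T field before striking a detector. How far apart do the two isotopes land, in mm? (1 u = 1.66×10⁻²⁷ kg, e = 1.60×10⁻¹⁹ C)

Δd ≈ 385 mm

Both emerge at v = E/B₁ = 5.73×10^6 m/s.
r = mv/(qB₂), so r₁ = 1.539 m and r₂ = 1.732 m, giving Δr = 0.192 m.
After a semicircle each ion lands a diameter 2r from the entry slit, so the separation is 2Δr = 0.385 m.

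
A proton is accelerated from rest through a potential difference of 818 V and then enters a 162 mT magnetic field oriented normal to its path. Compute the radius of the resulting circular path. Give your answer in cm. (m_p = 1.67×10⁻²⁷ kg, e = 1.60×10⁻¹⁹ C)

The kinetic energy gained is K = qV = (1×1.60×10^-19)(818) = 1.31×10^-16 J.
v = √(2K/m) = 3.96×10^5 m/s.
r = mv/(qB) = (1.67×10^-27)(3.96×10^5) / [(1×1.60×10^-19)(0.162)] = 0.0255 m.

r ≈ 2.55 cm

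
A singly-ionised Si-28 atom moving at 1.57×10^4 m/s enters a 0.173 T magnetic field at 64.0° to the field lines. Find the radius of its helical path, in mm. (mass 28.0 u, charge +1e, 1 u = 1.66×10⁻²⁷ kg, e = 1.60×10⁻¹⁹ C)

r ≈ 23.7 mm

Only the perpendicular component v⊥ = v sin64.0° = 1.41×10^4 m/s is bent by the field.
r = m v⊥ /(qB) = (4.65×10^-26)(1.41×10^4) / [(1×1.60×10^-19)(0.173)] = 0.0237 m.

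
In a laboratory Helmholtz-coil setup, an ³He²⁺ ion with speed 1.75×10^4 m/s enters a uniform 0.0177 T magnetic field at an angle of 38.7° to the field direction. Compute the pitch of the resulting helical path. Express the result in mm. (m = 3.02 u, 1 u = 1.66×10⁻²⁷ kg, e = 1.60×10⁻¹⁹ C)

pitch ≈ 76.0 mm

The velocity component along B is v∥ = v cos38.7° = 1.37×10^4 m/s.
The cyclotron period T = 2πm/(qB) = 5.56×10^-6 s is set by m, q, B alone.
Pitch = v∥·T = (1.37×10^4)(5.56×10^-6) = 0.0760 m.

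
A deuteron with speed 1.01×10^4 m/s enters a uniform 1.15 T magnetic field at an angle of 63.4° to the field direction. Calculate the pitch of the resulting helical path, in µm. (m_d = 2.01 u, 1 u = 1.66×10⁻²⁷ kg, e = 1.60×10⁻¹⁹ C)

The velocity component along B is v∥ = v cos63.4° = 4520 m/s.
The cyclotron period T = 2πm/(qB) = 1.14×10^-7 s is set by m, q, B alone.
Pitch = v∥·T = (4520)(1.14×10^-7) = 5.15×10^-4 m.

pitch ≈ 515 µm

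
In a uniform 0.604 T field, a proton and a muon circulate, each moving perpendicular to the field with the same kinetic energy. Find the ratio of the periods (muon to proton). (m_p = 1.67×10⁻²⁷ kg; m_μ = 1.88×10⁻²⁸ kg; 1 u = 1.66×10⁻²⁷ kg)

T = 2πm/(qB) is independent of speed, so T₂/T₁ = (m₂/q₂)/(m₁/q₁).
T_{muon}/T_{proton} = (1.88×10^-28/1e) / (1.67×10^-27/1e) = 0.113.

ratio ≈ 0.113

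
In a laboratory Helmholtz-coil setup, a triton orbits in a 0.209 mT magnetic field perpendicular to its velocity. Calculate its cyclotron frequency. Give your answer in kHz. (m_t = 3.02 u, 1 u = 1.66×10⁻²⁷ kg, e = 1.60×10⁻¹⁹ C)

f = qB/(2πm) = (1×1.60×10^-19)(2.09×10^-4) / [2π(5.01×10^-27)] = 1060 Hz.

f ≈ 1.06 kHz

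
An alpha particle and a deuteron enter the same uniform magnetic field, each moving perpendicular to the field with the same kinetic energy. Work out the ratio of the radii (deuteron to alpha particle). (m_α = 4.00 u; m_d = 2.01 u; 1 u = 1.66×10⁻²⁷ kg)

r = √(2mK)/(qB) ⇒ at equal K, r ∝ √m/q.
r_{deuteron}/r_{alpha particle} = 1.42.

ratio ≈ 1.42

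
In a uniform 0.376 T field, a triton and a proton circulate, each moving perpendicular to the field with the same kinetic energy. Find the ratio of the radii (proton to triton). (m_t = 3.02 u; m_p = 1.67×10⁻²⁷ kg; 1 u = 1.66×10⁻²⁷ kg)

ratio ≈ 0.577

r = √(2mK)/(qB) ⇒ at equal K, r ∝ √m/q.
r_{proton}/r_{triton} = 0.577.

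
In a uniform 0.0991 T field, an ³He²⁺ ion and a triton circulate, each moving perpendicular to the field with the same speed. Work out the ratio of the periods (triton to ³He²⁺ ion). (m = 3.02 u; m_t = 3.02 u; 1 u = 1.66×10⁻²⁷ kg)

T = 2πm/(qB) is independent of speed, so T₂/T₁ = (m₂/q₂)/(m₁/q₁).
T_{triton}/T_{³He²⁺ ion} = (5.01×10^-27/1e) / (5.01×10^-27/2e) = 2.00.

ratio ≈ 2.00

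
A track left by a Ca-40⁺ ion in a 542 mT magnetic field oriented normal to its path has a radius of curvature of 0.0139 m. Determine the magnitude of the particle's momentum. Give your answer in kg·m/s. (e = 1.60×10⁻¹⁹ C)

Since qvB = mv²/r, the momentum p = mv = qBr.
p = (1×1.60×10^-19)(0.542)(0.0139) = 1.21×10^-21 kg·m/s.

p ≈ 1.21×10^-21 kg·m/s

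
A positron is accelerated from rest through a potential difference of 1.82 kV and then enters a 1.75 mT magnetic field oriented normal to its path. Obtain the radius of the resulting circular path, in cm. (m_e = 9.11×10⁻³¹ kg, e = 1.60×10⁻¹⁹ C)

r ≈ 8.23 cm

The kinetic energy gained is K = qV = (1×1.60×10^-19)(1820) = 2.91×10^-16 J.
v = √(2K/m) = 2.53×10^7 m/s.
r = mv/(qB) = (9.11×10^-31)(2.53×10^7) / [(1×1.60×10^-19)(1.75×10^-3)] = 0.0823 m.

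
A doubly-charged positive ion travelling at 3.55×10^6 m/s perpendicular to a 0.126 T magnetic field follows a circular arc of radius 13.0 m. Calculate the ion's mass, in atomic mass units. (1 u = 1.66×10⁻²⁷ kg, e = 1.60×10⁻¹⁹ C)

m ≈ 88.9 u

qvB = mv²/r ⇒ m = qBr/v.
m = (2×1.60×10^-19)(0.126)(13.0) / (3.55×10^6) = 1.48×10^-25 kg = 88.9 u.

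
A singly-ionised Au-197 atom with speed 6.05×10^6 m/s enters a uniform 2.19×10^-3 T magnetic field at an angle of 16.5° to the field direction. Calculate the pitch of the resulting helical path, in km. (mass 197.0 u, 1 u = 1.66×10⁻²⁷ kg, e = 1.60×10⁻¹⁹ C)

The velocity component along B is v∥ = v cos16.5° = 5.80×10^6 m/s.
The cyclotron period T = 2πm/(qB) = 5.86×10^-3 s is set by m, q, B alone.
Pitch = v∥·T = (5.80×10^6)(5.86×10^-3) = 3.40×10^4 m.

pitch ≈ 34.0 km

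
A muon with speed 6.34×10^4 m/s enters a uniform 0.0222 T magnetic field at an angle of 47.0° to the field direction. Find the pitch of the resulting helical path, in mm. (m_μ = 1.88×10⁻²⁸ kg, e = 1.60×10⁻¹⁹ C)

The velocity component along B is v∥ = v cos47.0° = 4.32×10^4 m/s.
The cyclotron period T = 2πm/(qB) = 3.33×10^-7 s is set by m, q, B alone.
Pitch = v∥·T = (4.32×10^4)(3.33×10^-7) = 0.0144 m.

pitch ≈ 14.4 mm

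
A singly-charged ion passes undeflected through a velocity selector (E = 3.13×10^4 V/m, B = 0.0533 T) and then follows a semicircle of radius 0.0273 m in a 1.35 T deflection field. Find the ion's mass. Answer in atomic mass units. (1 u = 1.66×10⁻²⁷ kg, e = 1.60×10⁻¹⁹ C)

v = E/B₁ = 5.87×10^5 m/s.
From r = mv/(qB₂), m = qB₂r/v = (1×1.60×10^-19)(1.35)(0.0273) / (5.87×10^5) = 1.00×10^-26 kg.
In atomic mass units: m = 1.00×10^-26 / 1.66×10^-27 = 6.05 u.

m ≈ 6.05 u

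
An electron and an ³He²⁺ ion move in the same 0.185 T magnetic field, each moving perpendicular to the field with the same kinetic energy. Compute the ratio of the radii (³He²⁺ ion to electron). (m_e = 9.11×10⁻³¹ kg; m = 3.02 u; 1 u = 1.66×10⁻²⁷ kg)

r = √(2mK)/(qB) ⇒ at equal K, r ∝ √m/q.
r_{³He²⁺ ion}/r_{electron} = 37.1.

ratio ≈ 37.1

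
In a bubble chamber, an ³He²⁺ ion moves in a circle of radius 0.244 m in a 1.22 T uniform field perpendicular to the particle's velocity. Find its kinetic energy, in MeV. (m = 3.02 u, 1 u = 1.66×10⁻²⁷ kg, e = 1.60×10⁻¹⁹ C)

v = qBr/m = (2×1.60×10^-19)(1.22)(0.244) / (5.01×10^-27) = 1.90×10^7 m/s.
K = ½mv² = 0.5·(5.01×10^-27)·(1.90×10^7)² = 9.05×10^-13 J = 5.66 MeV.

K ≈ 5.66 MeV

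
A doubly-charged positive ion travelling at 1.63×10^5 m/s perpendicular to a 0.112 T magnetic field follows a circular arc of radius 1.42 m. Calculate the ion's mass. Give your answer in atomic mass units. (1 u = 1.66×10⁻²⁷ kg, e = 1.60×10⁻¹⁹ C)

m ≈ 188 u

qvB = mv²/r ⇒ m = qBr/v.
m = (2×1.60×10^-19)(0.112)(1.42) / (1.63×10^5) = 3.12×10^-25 kg = 188 u.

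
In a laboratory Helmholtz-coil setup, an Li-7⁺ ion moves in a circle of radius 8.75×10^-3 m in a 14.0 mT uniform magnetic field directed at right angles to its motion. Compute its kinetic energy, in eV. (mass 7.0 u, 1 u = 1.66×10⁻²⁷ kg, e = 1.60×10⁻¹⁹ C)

K ≈ 0.103 eV

v = qBr/m = (1×1.60×10^-19)(0.0140)(8.75×10^-3) / (1.16×10^-26) = 1690 m/s.
K = ½mv² = 0.5·(1.16×10^-26)·(1690)² = 1.65×10^-20 J = 0.103 eV.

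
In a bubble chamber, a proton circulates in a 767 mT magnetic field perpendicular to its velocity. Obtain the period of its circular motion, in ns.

T ≈ 85.5 ns

The cyclotron period is independent of speed: T = 2πm/(qB).
T = 2π(1.67×10^-27) / [(1×1.60×10^-19)(0.767)] = 8.55×10^-8 s.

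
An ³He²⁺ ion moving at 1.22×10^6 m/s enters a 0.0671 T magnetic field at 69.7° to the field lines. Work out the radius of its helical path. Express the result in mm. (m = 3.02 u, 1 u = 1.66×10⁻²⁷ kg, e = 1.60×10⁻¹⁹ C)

r ≈ 267 mm

Only the perpendicular component v⊥ = v sin69.7° = 1.14×10^6 m/s is bent by the field.
r = m v⊥ /(qB) = (5.01×10^-27)(1.14×10^6) / [(2×1.60×10^-19)(0.0671)] = 0.267 m.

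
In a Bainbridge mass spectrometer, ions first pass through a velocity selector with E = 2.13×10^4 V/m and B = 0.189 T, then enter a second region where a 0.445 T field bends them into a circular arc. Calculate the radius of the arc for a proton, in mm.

The selector passes v = E/B = 2.13×10^4/0.189 = 1.13×10^5 m/s.
In the deflection region, r = mv/(qB₂) = (1.67×10^-27)(1.13×10^5) / [(1×1.60×10^-19)(0.445)] = 2.64×10^-3 m.

r ≈ 2.64 mm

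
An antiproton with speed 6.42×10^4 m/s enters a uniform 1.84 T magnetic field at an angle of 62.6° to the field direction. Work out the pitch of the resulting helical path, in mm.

pitch ≈ 1.05 mm

The velocity component along B is v∥ = v cos62.6° = 2.95×10^4 m/s.
The cyclotron period T = 2πm/(qB) = 3.56×10^-8 s is set by m, q, B alone.
Pitch = v∥·T = (2.95×10^4)(3.56×10^-8) = 1.05×10^-3 m.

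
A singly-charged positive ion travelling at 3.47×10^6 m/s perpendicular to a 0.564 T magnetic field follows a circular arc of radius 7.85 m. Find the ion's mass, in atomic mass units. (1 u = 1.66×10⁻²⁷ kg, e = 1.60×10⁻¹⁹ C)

qvB = mv²/r ⇒ m = qBr/v.
m = (1×1.60×10^-19)(0.564)(7.85) / (3.47×10^6) = 2.04×10^-25 kg = 123 u.

m ≈ 123 u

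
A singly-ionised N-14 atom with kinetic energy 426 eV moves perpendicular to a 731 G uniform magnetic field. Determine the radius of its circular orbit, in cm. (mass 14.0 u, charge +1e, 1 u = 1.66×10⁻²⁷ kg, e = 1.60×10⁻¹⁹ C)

r ≈ 15.2 cm

Convert the energy: K = 426 eV = 6.82×10^-17 J.
v = √(2K/m) = √(2·6.82×10^-17/2.32×10^-26) = 7.66×10^4 m/s.
r = mv/(qB) = (2.32×10^-26)(7.66×10^4) / [(1×1.60×10^-19)(0.0731)] = 0.152 m.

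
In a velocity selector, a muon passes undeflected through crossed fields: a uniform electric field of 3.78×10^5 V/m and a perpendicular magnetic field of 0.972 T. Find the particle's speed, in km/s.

For zero net force, qE = qvB, so v = E/B.
v = (3.78×10^5) / (0.972) = 3.89×10^5 m/s.

v ≈ 389 km/s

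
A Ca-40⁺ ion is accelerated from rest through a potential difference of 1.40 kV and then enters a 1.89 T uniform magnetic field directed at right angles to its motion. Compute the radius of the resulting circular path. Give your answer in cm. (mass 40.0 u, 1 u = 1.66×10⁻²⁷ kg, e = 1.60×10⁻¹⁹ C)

The kinetic energy gained is K = qV = (1×1.60×10^-19)(1400) = 2.24×10^-16 J.
v = √(2K/m) = 8.21×10^4 m/s.
r = mv/(qB) = (6.64×10^-26)(8.21×10^4) / [(1×1.60×10^-19)(1.89)] = 0.0180 m.

r ≈ 1.80 cm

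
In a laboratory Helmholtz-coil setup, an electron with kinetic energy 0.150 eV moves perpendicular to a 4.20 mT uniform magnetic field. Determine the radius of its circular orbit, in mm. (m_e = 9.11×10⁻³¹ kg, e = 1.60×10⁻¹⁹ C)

r ≈ 0.311 mm

Convert the energy: K = 0.150 eV = 2.40×10^-20 J.
v = √(2K/m) = √(2·2.40×10^-20/9.11×10^-31) = 2.30×10^5 m/s.
r = mv/(qB) = (9.11×10^-31)(2.30×10^5) / [(1×1.60×10^-19)(4.20×10^-3)] = 3.11×10^-4 m.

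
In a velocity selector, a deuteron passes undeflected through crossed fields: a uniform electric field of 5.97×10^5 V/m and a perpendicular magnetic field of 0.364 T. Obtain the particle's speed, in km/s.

v ≈ 1640 km/s

For zero net force, qE = qvB, so v = E/B.
v = (5.97×10^5) / (0.364) = 1.64×10^6 m/s.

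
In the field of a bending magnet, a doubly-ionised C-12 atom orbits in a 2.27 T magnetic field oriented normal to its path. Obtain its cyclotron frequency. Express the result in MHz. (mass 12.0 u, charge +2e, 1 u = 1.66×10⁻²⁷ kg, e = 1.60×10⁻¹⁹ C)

f ≈ 5.80 MHz

f = qB/(2πm) = (2×1.60×10^-19)(2.27) / [2π(1.99×10^-26)] = 5.80×10^6 Hz.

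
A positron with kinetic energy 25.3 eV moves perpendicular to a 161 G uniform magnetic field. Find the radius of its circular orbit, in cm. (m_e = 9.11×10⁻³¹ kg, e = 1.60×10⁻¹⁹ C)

Convert the energy: K = 25.3 eV = 4.05×10^-18 J.
v = √(2K/m) = √(2·4.05×10^-18/9.11×10^-31) = 2.98×10^6 m/s.
r = mv/(qB) = (9.11×10^-31)(2.98×10^6) / [(1×1.60×10^-19)(0.0161)] = 1.05×10^-3 m.

r ≈ 0.105 cm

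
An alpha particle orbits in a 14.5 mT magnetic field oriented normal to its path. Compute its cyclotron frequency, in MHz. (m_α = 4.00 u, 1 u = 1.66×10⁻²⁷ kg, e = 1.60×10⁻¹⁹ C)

f ≈ 0.111 MHz

f = qB/(2πm) = (2×1.60×10^-19)(0.0145) / [2π(6.64×10^-27)] = 1.11×10^5 Hz.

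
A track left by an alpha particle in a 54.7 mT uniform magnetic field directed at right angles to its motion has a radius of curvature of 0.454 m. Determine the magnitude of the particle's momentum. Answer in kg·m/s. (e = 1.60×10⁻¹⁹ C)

p ≈ 7.95×10^-21 kg·m/s

Since qvB = mv²/r, the momentum p = mv = qBr.
p = (2×1.60×10^-19)(0.0547)(0.454) = 7.95×10^-21 kg·m/s.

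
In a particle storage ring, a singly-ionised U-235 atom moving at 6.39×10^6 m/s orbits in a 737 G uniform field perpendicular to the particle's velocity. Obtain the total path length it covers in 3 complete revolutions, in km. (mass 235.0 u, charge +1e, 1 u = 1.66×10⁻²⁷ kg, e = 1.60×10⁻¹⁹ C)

L ≈ 3.98 km

r = mv/(qB) = 211 m, so one revolution covers 2πr = 1330 m.
In 3 revolutions: L = 3·2πr = 3980 m.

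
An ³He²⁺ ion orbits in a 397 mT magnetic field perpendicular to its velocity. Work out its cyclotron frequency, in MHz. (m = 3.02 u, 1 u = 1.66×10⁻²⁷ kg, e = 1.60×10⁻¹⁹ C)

f = qB/(2πm) = (2×1.60×10^-19)(0.397) / [2π(5.01×10^-27)] = 4.03×10^6 Hz.

f ≈ 4.03 MHz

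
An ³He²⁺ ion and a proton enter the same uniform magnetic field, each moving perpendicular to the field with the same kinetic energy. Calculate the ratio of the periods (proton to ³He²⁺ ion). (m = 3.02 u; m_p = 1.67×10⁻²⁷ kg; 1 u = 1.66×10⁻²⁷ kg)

ratio ≈ 0.666

T = 2πm/(qB) is independent of speed, so T₂/T₁ = (m₂/q₂)/(m₁/q₁).
T_{proton}/T_{³He²⁺ ion} = (1.67×10^-27/1e) / (5.01×10^-27/2e) = 0.666.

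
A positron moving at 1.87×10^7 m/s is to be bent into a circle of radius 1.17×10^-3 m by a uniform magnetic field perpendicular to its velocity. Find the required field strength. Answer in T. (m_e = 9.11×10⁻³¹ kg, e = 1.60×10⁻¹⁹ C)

B ≈ 0.0910 T

qvB = mv²/r gives B = mv/(qr).
B = (9.11×10^-31)(1.87×10^7) / [(1×1.60×10^-19)(1.17×10^-3)] = 0.0910 T.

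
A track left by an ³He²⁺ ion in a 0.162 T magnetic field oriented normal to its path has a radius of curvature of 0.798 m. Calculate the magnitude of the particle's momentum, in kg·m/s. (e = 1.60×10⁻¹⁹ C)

Since qvB = mv²/r, the momentum p = mv = qBr.
p = (2×1.60×10^-19)(0.162)(0.798) = 4.14×10^-20 kg·m/s.

p ≈ 4.14×10^-20 kg·m/s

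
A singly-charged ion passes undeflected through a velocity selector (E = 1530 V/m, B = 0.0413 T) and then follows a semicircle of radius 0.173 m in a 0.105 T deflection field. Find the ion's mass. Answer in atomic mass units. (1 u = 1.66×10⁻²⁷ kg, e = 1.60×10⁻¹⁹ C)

m ≈ 47.3 u

v = E/B₁ = 3.70×10^4 m/s.
From r = mv/(qB₂), m = qB₂r/v = (1×1.60×10^-19)(0.105)(0.173) / (3.70×10^4) = 7.85×10^-26 kg.
In atomic mass units: m = 7.85×10^-26 / 1.66×10^-27 = 47.3 u.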